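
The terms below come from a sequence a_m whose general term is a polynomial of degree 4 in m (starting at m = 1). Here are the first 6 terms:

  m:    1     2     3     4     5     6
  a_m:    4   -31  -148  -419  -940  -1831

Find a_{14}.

1st diffs: -35, -117, -271, -521, -891.
2nd diffs: -82, -154, -250, -370.
3rd diffs: -72, -96, -120.
4th diffs: -24, -24 (constant).
Newton forward-difference form: a_m = 4 + (-35)·C(m-1,1) + (-82)·C(m-1,2) + (-72)·C(m-1,3) + (-24)·C(m-1,4).
At m = 14: m-1 = 13, so a_{14} = 4 - 455 - 6396 - 20592 - 17160 = -44599.

-44599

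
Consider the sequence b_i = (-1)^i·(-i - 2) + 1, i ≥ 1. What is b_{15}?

18

(-1)^15 = -1; -i - 2 at i=15 is -17; so b_{15} = 18.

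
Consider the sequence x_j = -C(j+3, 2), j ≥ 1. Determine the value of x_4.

C(7, 2) = 21, so x_4 = -21.

-21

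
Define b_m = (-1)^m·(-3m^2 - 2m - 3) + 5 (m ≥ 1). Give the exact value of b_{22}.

(-1)^22 = 1; -3m^2 - 2m - 3 at m=22 is -1499; so b_{22} = -1494.

-1494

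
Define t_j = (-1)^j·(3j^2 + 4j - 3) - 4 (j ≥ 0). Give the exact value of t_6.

125

(-1)^6 = 1; 3j^2 + 4j - 3 at j=6 is 129; so t_6 = 125.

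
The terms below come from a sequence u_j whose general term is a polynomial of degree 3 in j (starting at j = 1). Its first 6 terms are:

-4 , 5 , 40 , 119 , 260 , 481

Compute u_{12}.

4495

1st diffs: 9, 35, 79, 141, 221.
2nd diffs: 26, 44, 62, 80.
3rd diffs: 18, 18, 18 (constant).
Newton forward-difference form: u_j = -4 + 9·C(j-1,1) + 26·C(j-1,2) + 18·C(j-1,3).
At j = 12: j-1 = 11, so u_{12} = -4 + 99 + 1430 + 2970 = 4495.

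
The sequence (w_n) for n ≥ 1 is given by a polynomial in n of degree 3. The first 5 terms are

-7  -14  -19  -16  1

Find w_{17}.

3481

1st diffs: -7, -5, 3, 17.
2nd diffs: 2, 8, 14.
3rd diffs: 6, 6 (constant).
Newton forward-difference form: w_n = -7 + (-7)·C(n-1,1) + 2·C(n-1,2) + 6·C(n-1,3).
At n = 17: n-1 = 16, so w_{17} = -7 - 112 + 240 + 3360 = 3481.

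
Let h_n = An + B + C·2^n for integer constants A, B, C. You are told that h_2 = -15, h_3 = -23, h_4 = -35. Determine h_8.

Write the equations: 2A + B + 4C = -15; 3A + B + 8C = -23; 4A + B + 16C = -35.
Subtracting the first from the second: A + 4C = -8.
Subtracting the second from the third: A + 8C = -12.
Solving: C = -1, A = -4, then B = -3.
So h_n = -4·n + (-3) + (-1)·2^n; at n=8 this is -291.

-291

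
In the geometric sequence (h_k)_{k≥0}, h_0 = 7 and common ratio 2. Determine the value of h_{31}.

15032385536

h_k = 7·2^(k-0).
h_{31} = 7·2^31 = 15032385536.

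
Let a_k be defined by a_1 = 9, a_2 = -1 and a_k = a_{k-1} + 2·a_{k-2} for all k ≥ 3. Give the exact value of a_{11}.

2737

Applying the relation repeatedly:
a_3 = 17, a_4 = 15, a_5 = 49, a_6 = 79, a_7 = 177, a_8 = 335, a_9 = 689, a_{10} = 1359, a_{11} = 2737.
(Characteristic roots are 2 and -1.)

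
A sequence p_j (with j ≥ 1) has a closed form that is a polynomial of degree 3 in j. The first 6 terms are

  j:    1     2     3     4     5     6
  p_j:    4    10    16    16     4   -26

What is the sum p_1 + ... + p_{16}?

1st diffs: 6, 6, 0, -12, -30.
2nd diffs: 0, -6, -12, -18.
3rd diffs: -6, -6, -6 (constant).
So p_j = -j^3 + 6j^2 - 5j + 4.
Continuing: …, -80, -164, -284, -446, …, p_{16} = -2636.
Summing j = 1..16 (16 terms) gives -10136.

-10136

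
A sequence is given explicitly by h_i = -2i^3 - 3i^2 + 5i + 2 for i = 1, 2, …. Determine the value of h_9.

h_9 = -2·9^3 - 3·9^2 + 5·9 + 2 = -1654.

-1654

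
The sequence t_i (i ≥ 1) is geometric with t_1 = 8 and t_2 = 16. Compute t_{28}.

Common ratio r = 2.
t_i = 8·2^(i-1).
t_{28} = 8·2^27 = 1073741824.

1073741824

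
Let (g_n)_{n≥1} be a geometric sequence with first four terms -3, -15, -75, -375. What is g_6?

-9375

Common ratio r = 5.
g_n = (-3)·5^(n-1).
g_6 = (-3)·5^5 = -9375.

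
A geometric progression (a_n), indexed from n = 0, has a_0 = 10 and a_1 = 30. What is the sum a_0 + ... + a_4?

Common ratio r = 3.
a_n = 10·3^(n-0).
S = 10·(3^5 - 1)/(3 - 1) = 10·(243 - 1)/(2) = 1210.

1210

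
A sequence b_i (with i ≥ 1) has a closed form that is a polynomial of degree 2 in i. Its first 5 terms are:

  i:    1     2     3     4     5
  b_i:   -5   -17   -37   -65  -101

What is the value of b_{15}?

-901

1st diffs: -12, -20, -28, -36.
2nd diffs: -8, -8, -8 (constant).
Newton forward-difference form: b_i = -5 + (-12)·C(i-1,1) + (-8)·C(i-1,2).
At i = 15: i-1 = 14, so b_{15} = -5 - 168 - 728 = -901.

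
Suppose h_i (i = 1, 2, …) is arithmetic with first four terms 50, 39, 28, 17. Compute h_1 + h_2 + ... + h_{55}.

-13585

Common difference d = -11.
h_i = 50 + (i - 1)·(-11).
h_{55} = -544; S = 55·(50 + (-544))/2 = -13585.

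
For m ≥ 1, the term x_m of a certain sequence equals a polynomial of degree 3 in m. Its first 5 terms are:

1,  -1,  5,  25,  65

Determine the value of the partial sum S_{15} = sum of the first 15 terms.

11635

1st diffs: -2, 6, 20, 40.
2nd diffs: 8, 14, 20.
3rd diffs: 6, 6 (constant).
Newton forward-difference form: x_m = 1 + (-2)·C(m-1,1) + 8·C(m-1,2) + 6·C(m-1,3).
Continuing: …, 131, 229, 365, 545, …, x_{15} = 2885.
Summing m = 1..15 (15 terms) gives 11635.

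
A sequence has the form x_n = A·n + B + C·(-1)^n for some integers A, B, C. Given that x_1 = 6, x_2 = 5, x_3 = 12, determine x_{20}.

59

The three given values yield: A + B - C = 6; 2A + B + C = 5; 3A + B - C = 12.
Subtracting the first from the second: A + 2C = -1.
Subtracting the second from the third: A - 2C = 7.
Solving: C = -2, A = 3, then B = 1.
Hence x_{20} = 3·20 + 1 + (-2)·1 = 59.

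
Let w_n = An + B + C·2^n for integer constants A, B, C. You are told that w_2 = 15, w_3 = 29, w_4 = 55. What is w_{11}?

6165

Write the equations: 2A + B + 4C = 15; 3A + B + 8C = 29; 4A + B + 16C = 55.
Subtracting the first from the second: A + 4C = 14.
Subtracting the second from the third: A + 8C = 26.
Solving: C = 3, A = 2, then B = -1.
So w_n = 2·n + (-1) + 3·2^n; at n=11 this is 6165.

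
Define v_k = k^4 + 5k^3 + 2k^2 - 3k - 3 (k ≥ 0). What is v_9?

10338

v_9 = 1·9^4 + 5·9^3 + 2·9^2 - 3·9 - 3 = 10338.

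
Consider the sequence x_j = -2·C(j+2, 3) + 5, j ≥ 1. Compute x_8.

C(10, 3) = 120, so x_8 = -235.

-235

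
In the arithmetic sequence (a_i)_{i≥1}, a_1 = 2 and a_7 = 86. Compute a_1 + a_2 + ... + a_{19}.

2432

Common difference d = (86 - 2) / (7 - 1) = 14.
a_i = 2 + (i - 1)·14.
a_{19} = 254; S = 19·(2 + 254)/2 = 2432.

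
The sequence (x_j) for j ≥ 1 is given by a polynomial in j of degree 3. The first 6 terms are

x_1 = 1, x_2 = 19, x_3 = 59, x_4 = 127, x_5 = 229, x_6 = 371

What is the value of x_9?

1097

1st diffs: 18, 40, 68, 102, 142.
2nd diffs: 22, 28, 34, 40.
3rd diffs: 6, 6, 6 (constant).
Newton forward-difference form: x_j = 1 + 18·C(j-1,1) + 22·C(j-1,2) + 6·C(j-1,3).
At j = 9: j-1 = 8, so x_9 = 1 + 144 + 616 + 336 = 1097.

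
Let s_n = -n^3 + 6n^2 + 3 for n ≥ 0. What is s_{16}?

s_{16} = -1·16^3 + 6·16^2 + 3 = -2557.

-2557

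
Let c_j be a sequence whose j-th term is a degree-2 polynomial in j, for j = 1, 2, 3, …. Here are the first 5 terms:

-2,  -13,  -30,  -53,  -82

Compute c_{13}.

1st diffs: -11, -17, -23, -29.
2nd diffs: -6, -6, -6 (constant).
Newton forward-difference form: c_j = -2 + (-11)·C(j-1,1) + (-6)·C(j-1,2).
At j = 13: j-1 = 12, so c_{13} = -2 - 132 - 396 = -530.

-530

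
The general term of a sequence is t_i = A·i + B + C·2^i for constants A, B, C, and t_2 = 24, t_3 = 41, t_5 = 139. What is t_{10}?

Write the equations: 2A + B + 4C = 24; 3A + B + 8C = 41; 5A + B + 32C = 139.
Subtracting the first from the second: A + 4C = 17.
Subtracting the second from the third: 2A + 24C = 98.
Solving: C = 4, A = 1, then B = 6.
So t_i = 1·i + 6 + 4·2^i; at i=10 this is 4112.

4112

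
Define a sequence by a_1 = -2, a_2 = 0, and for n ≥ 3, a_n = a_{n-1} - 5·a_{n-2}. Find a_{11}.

Iterate the recurrence:
a_3 = 10; a_4 = 10; a_5 = -40; a_6 = -90; a_7 = 110; a_8 = 560; a_9 = 10; a_{10} = -2790; a_{11} = -2840.

-2840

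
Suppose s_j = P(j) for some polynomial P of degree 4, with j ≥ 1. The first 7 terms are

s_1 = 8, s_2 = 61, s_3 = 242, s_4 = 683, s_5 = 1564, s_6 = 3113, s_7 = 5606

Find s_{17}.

177496

1st diffs: 53, 181, 441, 881, 1549, 2493.
2nd diffs: 128, 260, 440, 668, 944.
3rd diffs: 132, 180, 228, 276.
4th diffs: 48, 48, 48 (constant).
So s_j = 2j^4 + 2j^3 + 2j^2 + 3j - 1.
Evaluating at j = 17 gives s_{17} = 177496.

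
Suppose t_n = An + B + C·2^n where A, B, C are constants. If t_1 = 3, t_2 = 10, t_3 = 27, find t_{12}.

20440

The three given values yield: A + B + 2C = 3; 2A + B + 4C = 10; 3A + B + 8C = 27.
Subtracting the first from the second: A + 2C = 7.
Subtracting the second from the third: A + 4C = 17.
Solving: C = 5, A = -3, then B = -4.
Hence t_{12} = -3·12 + (-4) + 5·4096 = 20440.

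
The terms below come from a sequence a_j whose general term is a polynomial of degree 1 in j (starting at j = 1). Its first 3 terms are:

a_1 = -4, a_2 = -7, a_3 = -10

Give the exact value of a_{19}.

-58

1st diffs: -3, -3 (constant).
So a_j = -3j - 1.
Evaluating at j = 19 gives a_{19} = -58.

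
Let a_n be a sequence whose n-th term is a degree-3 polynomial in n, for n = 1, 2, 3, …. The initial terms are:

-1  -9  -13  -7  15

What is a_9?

1st diffs: -8, -4, 6, 22.
2nd diffs: 4, 10, 16.
3rd diffs: 6, 6 (constant).
Newton forward-difference form: a_n = -1 + (-8)·C(n-1,1) + 4·C(n-1,2) + 6·C(n-1,3).
At n = 9: n-1 = 8, so a_9 = -1 - 64 + 112 + 336 = 383.

383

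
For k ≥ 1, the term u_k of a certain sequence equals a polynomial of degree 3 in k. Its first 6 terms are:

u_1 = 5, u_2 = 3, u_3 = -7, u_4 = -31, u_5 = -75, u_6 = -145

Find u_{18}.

-5197

1st diffs: -2, -10, -24, -44, -70.
2nd diffs: -8, -14, -20, -26.
3rd diffs: -6, -6, -6 (constant).
Newton forward-difference form: u_k = 5 + (-2)·C(k-1,1) + (-8)·C(k-1,2) + (-6)·C(k-1,3).
At k = 18: k-1 = 17, so u_{18} = 5 - 34 - 1088 - 4080 = -5197.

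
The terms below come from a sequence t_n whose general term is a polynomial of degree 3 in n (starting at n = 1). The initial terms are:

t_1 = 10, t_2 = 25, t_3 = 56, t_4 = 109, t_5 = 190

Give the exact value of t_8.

661

1st diffs: 15, 31, 53, 81.
2nd diffs: 16, 22, 28.
3rd diffs: 6, 6 (constant).
Newton forward-difference form: t_n = 10 + 15·C(n-1,1) + 16·C(n-1,2) + 6·C(n-1,3).
At n = 8: n-1 = 7, so t_8 = 10 + 105 + 336 + 210 = 661.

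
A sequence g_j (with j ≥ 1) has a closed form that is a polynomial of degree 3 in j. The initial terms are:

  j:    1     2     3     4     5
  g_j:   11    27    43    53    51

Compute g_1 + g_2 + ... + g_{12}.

1st diffs: 16, 16, 10, -2.
2nd diffs: 0, -6, -12.
3rd diffs: -6, -6 (constant).
Newton forward-difference form: g_j = 11 + 16·C(j-1,1) + (-6)·C(j-1,3).
Continuing: …, 31, -13, -87, -197, …, g_{12} = -803.
Summing j = 1..12 (12 terms) gives -1782.

-1782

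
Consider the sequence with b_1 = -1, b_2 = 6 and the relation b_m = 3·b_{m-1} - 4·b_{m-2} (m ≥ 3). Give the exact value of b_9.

-922

b_3 = 22;  b_4 = 42;  b_5 = 38;  b_6 = -54;  b_7 = -314;  b_8 = -726;  b_9 = -922.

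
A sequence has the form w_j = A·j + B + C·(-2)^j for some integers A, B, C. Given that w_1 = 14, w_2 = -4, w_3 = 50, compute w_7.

554

At j = 1, 2, 3: A + B - 2C = 14; 2A + B + 4C = -4; 3A + B - 8C = 50.
Subtracting the first from the second: A + 6C = -18.
Subtracting the second from the third: A - 12C = 54.
Solving: C = -4, A = 6, then B = 0.
Therefore w_7 = 42 + 0 + (-4)·(-128) = 554.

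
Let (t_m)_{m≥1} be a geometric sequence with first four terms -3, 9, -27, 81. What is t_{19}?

Common ratio r = -3.
t_m = (-3)·(-3)^(m-1).
t_{19} = (-3)·(-3)^18 = -1162261467.

-1162261467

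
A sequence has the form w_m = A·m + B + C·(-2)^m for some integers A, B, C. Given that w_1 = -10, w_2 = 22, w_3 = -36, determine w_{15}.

Write the equations: A + B - 2C = -10; 2A + B + 4C = 22; 3A + B - 8C = -36.
Subtracting the first from the second: A + 6C = 32.
Subtracting the second from the third: A - 12C = -58.
Solving: C = 5, A = 2, then B = -2.
Therefore w_{15} = 30 + (-2) + 5·(-32768) = -163812.

-163812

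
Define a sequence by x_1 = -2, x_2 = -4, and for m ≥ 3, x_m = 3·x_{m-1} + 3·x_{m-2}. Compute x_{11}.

-747468

x_3 = -18; x_4 = -66; x_5 = -252; x_6 = -954; x_7 = -3618; x_8 = -13716; x_9 = -52002; x_{10} = -197154; x_{11} = -747468.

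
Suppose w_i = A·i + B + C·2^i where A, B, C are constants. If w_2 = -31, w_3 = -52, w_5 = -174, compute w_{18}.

-1310747

The three given values yield: 2A + B + 4C = -31; 3A + B + 8C = -52; 5A + B + 32C = -174.
Subtracting the first from the second: A + 4C = -21.
Subtracting the second from the third: 2A + 24C = -122.
Solving: C = -5, A = -1, then B = -9.
Therefore w_{18} = -18 + (-9) + (-5)·262144 = -1310747.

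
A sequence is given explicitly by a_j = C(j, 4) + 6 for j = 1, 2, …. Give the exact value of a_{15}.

1371

C(15, 4) = 1365, so a_{15} = 1371.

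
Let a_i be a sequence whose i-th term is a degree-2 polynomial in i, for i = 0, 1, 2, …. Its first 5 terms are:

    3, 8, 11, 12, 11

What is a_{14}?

1st diffs: 5, 3, 1, -1.
2nd diffs: -2, -2, -2 (constant).
So a_i = -i^2 + 6i + 3.
Evaluating at i = 14 gives a_{14} = -109.

-109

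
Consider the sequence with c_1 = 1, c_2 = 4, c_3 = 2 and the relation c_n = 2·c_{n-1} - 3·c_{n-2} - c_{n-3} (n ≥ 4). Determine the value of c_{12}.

-2466

Step forward from the initial values:
c_4 = -9; c_5 = -28; c_6 = -31; c_7 = 31; c_8 = 183; c_9 = 304; c_{10} = 28; c_{11} = -1039; c_{12} = -2466.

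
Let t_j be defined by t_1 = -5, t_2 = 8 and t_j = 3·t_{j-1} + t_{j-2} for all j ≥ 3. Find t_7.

2335

Step forward from the initial values:
t_3 = 19; t_4 = 65; t_5 = 214; t_6 = 707; t_7 = 2335.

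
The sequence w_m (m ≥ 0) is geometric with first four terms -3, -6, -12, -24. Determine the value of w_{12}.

-12288

Common ratio r = 2.
w_m = (-3)·2^(m-0).
w_{12} = (-3)·2^12 = -12288.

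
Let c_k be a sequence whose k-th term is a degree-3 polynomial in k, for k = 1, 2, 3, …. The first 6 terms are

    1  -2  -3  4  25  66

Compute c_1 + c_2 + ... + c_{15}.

8800

1st diffs: -3, -1, 7, 21, 41.
2nd diffs: 2, 8, 14, 20.
3rd diffs: 6, 6, 6 (constant).
So c_k = k^3 - 5k^2 + 5k.
Continuing: …, 133, 232, 369, 550, …, c_{15} = 2325.
Summing k = 1..15 (15 terms) gives 8800.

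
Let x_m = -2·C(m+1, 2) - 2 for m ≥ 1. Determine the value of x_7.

C(8, 2) = 28, so x_7 = -58.

-58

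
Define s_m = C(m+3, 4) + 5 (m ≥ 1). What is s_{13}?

1825

C(16, 4) = 1820, so s_{13} = 1825.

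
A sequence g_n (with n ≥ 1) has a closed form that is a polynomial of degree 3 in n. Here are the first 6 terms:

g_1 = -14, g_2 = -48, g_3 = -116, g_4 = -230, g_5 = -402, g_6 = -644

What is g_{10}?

1st diffs: -34, -68, -114, -172, -242.
2nd diffs: -34, -46, -58, -70.
3rd diffs: -12, -12, -12 (constant).
Newton forward-difference form: g_n = -14 + (-34)·C(n-1,1) + (-34)·C(n-1,2) + (-12)·C(n-1,3).
At n = 10: n-1 = 9, so g_{10} = -14 - 306 - 1224 - 1008 = -2552.

-2552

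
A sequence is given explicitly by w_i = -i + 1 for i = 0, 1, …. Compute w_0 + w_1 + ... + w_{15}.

-104

Over i = 0..15: Σi = 120.
Total = (-1)·120 + (1)·16 = -104.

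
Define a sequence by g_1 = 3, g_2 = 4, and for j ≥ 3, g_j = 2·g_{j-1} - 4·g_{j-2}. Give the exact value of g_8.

256

Step forward from the initial values:
g_3 = -4, g_4 = -24, g_5 = -32, g_6 = 32, g_7 = 192, g_8 = 256.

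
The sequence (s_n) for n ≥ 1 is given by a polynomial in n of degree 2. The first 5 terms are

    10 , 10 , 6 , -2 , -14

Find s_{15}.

1st diffs: 0, -4, -8, -12.
2nd diffs: -4, -4, -4 (constant).
So s_n = -2n^2 + 6n + 6.
Evaluating at n = 15 gives s_{15} = -354.

-354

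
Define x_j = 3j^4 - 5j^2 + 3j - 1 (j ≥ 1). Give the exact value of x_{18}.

x_{18} = 3·18^4 - 5·18^2 + 3·18 - 1 = 313361.

313361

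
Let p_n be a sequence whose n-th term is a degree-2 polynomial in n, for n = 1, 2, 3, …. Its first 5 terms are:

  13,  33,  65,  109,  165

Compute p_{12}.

893

1st diffs: 20, 32, 44, 56.
2nd diffs: 12, 12, 12 (constant).
Newton forward-difference form: p_n = 13 + 20·C(n-1,1) + 12·C(n-1,2).
At n = 12: n-1 = 11, so p_{12} = 13 + 220 + 660 = 893.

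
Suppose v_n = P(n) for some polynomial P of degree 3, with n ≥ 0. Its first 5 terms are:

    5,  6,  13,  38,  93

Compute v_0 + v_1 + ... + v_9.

3335

1st diffs: 1, 7, 25, 55.
2nd diffs: 6, 18, 30.
3rd diffs: 12, 12 (constant).
So v_n = 2n^3 - 3n^2 + 2n + 5.
Continuing: …, 190, 341, 558, 853, …, v_9 = 1238.
Summing n = 0..9 (10 terms) gives 3335.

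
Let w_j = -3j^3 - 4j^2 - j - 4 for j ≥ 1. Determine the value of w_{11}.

-4492

w_{11} = -3·11^3 - 4·11^2 - 1·11 - 4 = -4492.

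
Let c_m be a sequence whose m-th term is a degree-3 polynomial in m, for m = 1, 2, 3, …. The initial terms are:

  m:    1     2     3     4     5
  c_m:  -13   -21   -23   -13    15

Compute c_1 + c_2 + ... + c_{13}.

1st diffs: -8, -2, 10, 28.
2nd diffs: 6, 12, 18.
3rd diffs: 6, 6 (constant).
Newton forward-difference form: c_m = -13 + (-8)·C(m-1,1) + 6·C(m-1,2) + 6·C(m-1,3).
Continuing: …, 67, 149, 267, 427, …, c_{13} = 1607.
Summing m = 1..13 (13 terms) gives 5213.

5213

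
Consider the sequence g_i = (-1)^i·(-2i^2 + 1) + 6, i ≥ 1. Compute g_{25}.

(-1)^25 = -1; -2i^2 + 1 at i=25 is -1249; so g_{25} = 1255.

1255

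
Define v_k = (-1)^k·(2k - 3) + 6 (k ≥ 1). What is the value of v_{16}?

(-1)^16 = 1; 2k - 3 at k=16 is 29; so v_{16} = 35.

35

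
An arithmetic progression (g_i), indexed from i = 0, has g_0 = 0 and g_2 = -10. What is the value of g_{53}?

-265

Common difference d = (-10 - 0) / (2 - 0) = -5.
g_i = 0 + (i - 0)·(-5).
g_{53} = 0 + 53·(-5) = -265.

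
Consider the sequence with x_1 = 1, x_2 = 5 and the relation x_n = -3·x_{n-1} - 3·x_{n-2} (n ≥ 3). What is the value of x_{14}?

Applying the relation repeatedly:
x_3 = -18;  x_4 = 39;  x_5 = -63;  …;  x_{11} = 1701;  x_{12} = -1944;  x_{13} = 729;  x_{14} = 3645.

3645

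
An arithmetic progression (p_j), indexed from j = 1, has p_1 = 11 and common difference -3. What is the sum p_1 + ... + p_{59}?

-4484

p_j = 11 + (j - 1)·(-3).
p_{59} = -163; S = 59·(11 + (-163))/2 = -4484.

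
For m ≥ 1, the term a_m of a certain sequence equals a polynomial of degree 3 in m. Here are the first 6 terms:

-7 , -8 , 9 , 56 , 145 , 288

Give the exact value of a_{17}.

8857

1st diffs: -1, 17, 47, 89, 143.
2nd diffs: 18, 30, 42, 54.
3rd diffs: 12, 12, 12 (constant).
Newton forward-difference form: a_m = -7 + (-1)·C(m-1,1) + 18·C(m-1,2) + 12·C(m-1,3).
At m = 17: m-1 = 16, so a_{17} = -7 - 16 + 2160 + 6720 = 8857.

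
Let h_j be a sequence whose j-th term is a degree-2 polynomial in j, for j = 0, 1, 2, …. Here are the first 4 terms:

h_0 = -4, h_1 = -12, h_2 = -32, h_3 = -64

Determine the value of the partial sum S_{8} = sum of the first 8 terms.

-928

1st diffs: -8, -20, -32.
2nd diffs: -12, -12 (constant).
Newton forward-difference form: h_j = -4 + (-8)·C(j,1) + (-12)·C(j,2).
Continuing: -108, -164, -232, -312.
Summing j = 0..7 (8 terms) gives -928.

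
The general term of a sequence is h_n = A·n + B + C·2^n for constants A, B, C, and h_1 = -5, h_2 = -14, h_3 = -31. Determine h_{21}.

-8388625

Plug in n = 1, 2, 3: A + B + 2C = -5; 2A + B + 4C = -14; 3A + B + 8C = -31.
Subtracting the first from the second: A + 2C = -9.
Subtracting the second from the third: A + 4C = -17.
Solving: C = -4, A = -1, then B = 4.
So h_n = -1·n + 4 + (-4)·2^n; at n=21 this is -8388625.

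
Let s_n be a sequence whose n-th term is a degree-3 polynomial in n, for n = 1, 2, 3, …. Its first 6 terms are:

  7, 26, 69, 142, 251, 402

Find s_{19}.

8917

1st diffs: 19, 43, 73, 109, 151.
2nd diffs: 24, 30, 36, 42.
3rd diffs: 6, 6, 6 (constant).
Newton forward-difference form: s_n = 7 + 19·C(n-1,1) + 24·C(n-1,2) + 6·C(n-1,3).
At n = 19: n-1 = 18, so s_{19} = 7 + 342 + 3672 + 4896 = 8917.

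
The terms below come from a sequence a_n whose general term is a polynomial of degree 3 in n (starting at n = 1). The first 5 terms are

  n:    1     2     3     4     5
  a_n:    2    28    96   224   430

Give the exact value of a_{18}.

18396

1st diffs: 26, 68, 128, 206.
2nd diffs: 42, 60, 78.
3rd diffs: 18, 18 (constant).
So a_n = 3n^3 + 3n^2 - 4n.
Evaluating at n = 18 gives a_{18} = 18396.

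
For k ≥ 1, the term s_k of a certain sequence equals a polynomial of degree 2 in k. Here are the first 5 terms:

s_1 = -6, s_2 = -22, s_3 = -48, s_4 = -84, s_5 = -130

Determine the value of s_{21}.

-2226

1st diffs: -16, -26, -36, -46.
2nd diffs: -10, -10, -10 (constant).
So s_k = -5k^2 - k.
Evaluating at k = 21 gives s_{21} = -2226.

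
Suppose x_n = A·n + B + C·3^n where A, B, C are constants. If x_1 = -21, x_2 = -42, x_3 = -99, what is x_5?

-753

At n = 1, 2, 3: A + B + 3C = -21; 2A + B + 9C = -42; 3A + B + 27C = -99.
Subtracting the first from the second: A + 6C = -21.
Subtracting the second from the third: A + 18C = -57.
Solving: C = -3, A = -3, then B = -9.
Therefore x_5 = -15 + (-9) + (-3)·243 = -753.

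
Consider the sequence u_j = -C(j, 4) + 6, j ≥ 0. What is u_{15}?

C(15, 4) = 1365, so u_{15} = -1359.

-1359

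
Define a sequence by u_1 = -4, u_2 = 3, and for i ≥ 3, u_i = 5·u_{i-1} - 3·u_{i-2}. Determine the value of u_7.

Compute successive terms:
u_3 = 27  u_4 = 126  u_5 = 549  u_6 = 2367  u_7 = 10188.

10188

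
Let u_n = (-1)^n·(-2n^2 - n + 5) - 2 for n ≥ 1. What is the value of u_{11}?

246

(-1)^11 = -1; -2n^2 - n + 5 at n=11 is -248; so u_{11} = 246.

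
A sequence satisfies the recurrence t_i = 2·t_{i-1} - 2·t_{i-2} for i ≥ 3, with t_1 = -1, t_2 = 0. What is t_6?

t_3 = 2;  t_4 = 4;  t_5 = 4;  t_6 = 0.

0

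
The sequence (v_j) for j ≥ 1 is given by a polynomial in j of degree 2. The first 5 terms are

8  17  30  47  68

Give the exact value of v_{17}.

1st diffs: 9, 13, 17, 21.
2nd diffs: 4, 4, 4 (constant).
Newton forward-difference form: v_j = 8 + 9·C(j-1,1) + 4·C(j-1,2).
At j = 17: j-1 = 16, so v_{17} = 8 + 144 + 480 = 632.

632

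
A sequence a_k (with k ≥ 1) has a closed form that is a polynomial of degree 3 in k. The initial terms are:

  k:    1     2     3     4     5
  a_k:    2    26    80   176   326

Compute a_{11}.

1st diffs: 24, 54, 96, 150.
2nd diffs: 30, 42, 54.
3rd diffs: 12, 12 (constant).
Newton forward-difference form: a_k = 2 + 24·C(k-1,1) + 30·C(k-1,2) + 12·C(k-1,3).
At k = 11: k-1 = 10, so a_{11} = 2 + 240 + 1350 + 1440 = 3032.

3032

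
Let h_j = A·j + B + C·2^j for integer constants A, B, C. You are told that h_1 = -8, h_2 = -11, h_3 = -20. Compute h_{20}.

-3145673

The three given values yield: A + B + 2C = -8; 2A + B + 4C = -11; 3A + B + 8C = -20.
Subtracting the first from the second: A + 2C = -3.
Subtracting the second from the third: A + 4C = -9.
Solving: C = -3, A = 3, then B = -5.
Hence h_{20} = 3·20 + (-5) + (-3)·1048576 = -3145673.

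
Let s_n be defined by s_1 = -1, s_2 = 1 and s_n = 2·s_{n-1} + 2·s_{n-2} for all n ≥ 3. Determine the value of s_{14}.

36544

Compute successive terms:
s_3 = 0  s_4 = 2  s_5 = 4  …  s_{11} = 1792  s_{12} = 4896  s_{13} = 13376  s_{14} = 36544.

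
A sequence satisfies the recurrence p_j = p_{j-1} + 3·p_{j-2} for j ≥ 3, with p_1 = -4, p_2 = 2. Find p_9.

Applying the relation repeatedly:
p_3 = -10; p_4 = -4; p_5 = -34; p_6 = -46; p_7 = -148; p_8 = -286; p_9 = -730.

-730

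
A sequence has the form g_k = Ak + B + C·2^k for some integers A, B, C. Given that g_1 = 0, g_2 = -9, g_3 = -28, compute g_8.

-1263

At k = 1, 2, 3: A + B + 2C = 0; 2A + B + 4C = -9; 3A + B + 8C = -28.
Subtracting the first from the second: A + 2C = -9.
Subtracting the second from the third: A + 4C = -19.
Solving: C = -5, A = 1, then B = 9.
Hence g_8 = 1·8 + 9 + (-5)·256 = -1263.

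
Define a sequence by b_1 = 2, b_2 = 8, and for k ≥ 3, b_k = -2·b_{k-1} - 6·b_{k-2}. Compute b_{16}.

Compute successive terms:
b_3 = -28; b_4 = 8; b_5 = 152; …; b_{13} = -166528; b_{14} = 516608; b_{15} = -34048; b_{16} = -3031552.

-3031552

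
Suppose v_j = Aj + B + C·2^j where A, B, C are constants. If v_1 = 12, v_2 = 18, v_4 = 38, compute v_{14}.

16446

Write the equations: A + B + 2C = 12; 2A + B + 4C = 18; 4A + B + 16C = 38.
Subtracting the first from the second: A + 2C = 6.
Subtracting the second from the third: 2A + 12C = 20.
Solving: C = 1, A = 4, then B = 6.
So v_j = 4·j + 6 + 1·2^j; at j=14 this is 16446.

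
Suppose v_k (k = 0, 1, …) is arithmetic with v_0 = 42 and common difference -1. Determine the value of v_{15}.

v_k = 42 + (k - 0)·(-1).
v_{15} = 42 + 15·(-1) = 27.

27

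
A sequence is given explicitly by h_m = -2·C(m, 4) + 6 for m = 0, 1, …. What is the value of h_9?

-246

C(9, 4) = 126, so h_9 = -246.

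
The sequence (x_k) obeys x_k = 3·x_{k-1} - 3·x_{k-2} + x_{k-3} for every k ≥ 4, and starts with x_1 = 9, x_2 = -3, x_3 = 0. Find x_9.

Applying the relation repeatedly:
x_4 = 18; x_5 = 51; x_6 = 99; x_7 = 162; x_8 = 240; x_9 = 333.

333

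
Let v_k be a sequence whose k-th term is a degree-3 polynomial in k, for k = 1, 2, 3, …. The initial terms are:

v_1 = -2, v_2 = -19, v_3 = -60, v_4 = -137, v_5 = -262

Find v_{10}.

1st diffs: -17, -41, -77, -125.
2nd diffs: -24, -36, -48.
3rd diffs: -12, -12 (constant).
Newton forward-difference form: v_k = -2 + (-17)·C(k-1,1) + (-24)·C(k-1,2) + (-12)·C(k-1,3).
At k = 10: k-1 = 9, so v_{10} = -2 - 153 - 864 - 1008 = -2027.

-2027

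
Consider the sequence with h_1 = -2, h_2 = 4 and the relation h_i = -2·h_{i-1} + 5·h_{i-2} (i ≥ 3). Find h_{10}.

Step forward from the initial values:
h_3 = -18, h_4 = 56, h_5 = -202, h_6 = 684, h_7 = -2378, h_8 = 8176, h_9 = -28242, h_{10} = 97364.

97364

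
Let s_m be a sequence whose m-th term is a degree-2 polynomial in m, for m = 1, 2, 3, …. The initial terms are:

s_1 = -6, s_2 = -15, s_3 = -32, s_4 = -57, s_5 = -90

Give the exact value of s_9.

-302

1st diffs: -9, -17, -25, -33.
2nd diffs: -8, -8, -8 (constant).
Newton forward-difference form: s_m = -6 + (-9)·C(m-1,1) + (-8)·C(m-1,2).
At m = 9: m-1 = 8, so s_9 = -6 - 72 - 224 = -302.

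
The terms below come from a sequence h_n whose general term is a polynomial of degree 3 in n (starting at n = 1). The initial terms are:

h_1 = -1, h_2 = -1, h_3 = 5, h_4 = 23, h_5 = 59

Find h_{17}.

1st diffs: 0, 6, 18, 36.
2nd diffs: 6, 12, 18.
3rd diffs: 6, 6 (constant).
Newton forward-difference form: h_n = -1 + 6·C(n-1,2) + 6·C(n-1,3).
At n = 17: n-1 = 16, so h_{17} = -1 + 720 + 3360 = 4079.

4079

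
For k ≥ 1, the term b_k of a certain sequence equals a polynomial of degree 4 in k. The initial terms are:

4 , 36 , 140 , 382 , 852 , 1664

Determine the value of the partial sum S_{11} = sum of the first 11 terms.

46552

1st diffs: 32, 104, 242, 470, 812.
2nd diffs: 72, 138, 228, 342.
3rd diffs: 66, 90, 114.
4th diffs: 24, 24 (constant).
Newton forward-difference form: b_k = 4 + 32·C(k-1,1) + 72·C(k-1,2) + 66·C(k-1,3) + 24·C(k-1,4).
Continuing: …, 2956, 4890, 7652, 11452, …, b_{11} = 16524.
Summing k = 1..11 (11 terms) gives 46552.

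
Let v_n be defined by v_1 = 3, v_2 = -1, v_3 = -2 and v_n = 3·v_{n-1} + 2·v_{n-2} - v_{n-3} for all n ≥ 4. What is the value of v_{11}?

Step forward from the initial values:
v_4 = -11  v_5 = -36  v_6 = -128  v_7 = -445  v_8 = -1555  v_9 = -5427  v_{10} = -18946  v_{11} = -66137.

-66137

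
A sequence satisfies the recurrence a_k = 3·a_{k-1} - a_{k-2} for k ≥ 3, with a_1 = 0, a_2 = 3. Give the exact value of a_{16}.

2496120

Compute successive terms:
a_3 = 9;  a_4 = 24;  a_5 = 63;  …;  a_{13} = 139104;  a_{14} = 364179;  a_{15} = 953433;  a_{16} = 2496120.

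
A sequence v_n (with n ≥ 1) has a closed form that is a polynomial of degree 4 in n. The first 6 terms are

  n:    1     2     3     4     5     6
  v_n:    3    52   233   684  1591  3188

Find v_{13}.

63423

1st diffs: 49, 181, 451, 907, 1597.
2nd diffs: 132, 270, 456, 690.
3rd diffs: 138, 186, 234.
4th diffs: 48, 48 (constant).
Newton forward-difference form: v_n = 3 + 49·C(n-1,1) + 132·C(n-1,2) + 138·C(n-1,3) + 48·C(n-1,4).
At n = 13: n-1 = 12, so v_{13} = 3 + 588 + 8712 + 30360 + 23760 = 63423.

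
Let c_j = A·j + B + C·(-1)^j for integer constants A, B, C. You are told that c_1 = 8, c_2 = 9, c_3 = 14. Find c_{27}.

86

Plug in j = 1, 2, 3: A + B - C = 8; 2A + B + C = 9; 3A + B - C = 14.
Subtracting the first from the second: A + 2C = 1.
Subtracting the second from the third: A - 2C = 5.
Solving: C = -1, A = 3, then B = 4.
So c_j = 3·j + 4 + (-1)·(-1)^j; at j=27 this is 86.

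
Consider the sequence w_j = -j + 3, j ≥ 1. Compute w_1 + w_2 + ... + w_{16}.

Over j = 1..16: Σj = 136.
Total = (-1)·136 + (3)·16 = -88.

-88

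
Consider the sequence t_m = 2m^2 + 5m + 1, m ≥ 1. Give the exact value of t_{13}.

t_{13} = 2·13^2 + 5·13 + 1 = 404.

404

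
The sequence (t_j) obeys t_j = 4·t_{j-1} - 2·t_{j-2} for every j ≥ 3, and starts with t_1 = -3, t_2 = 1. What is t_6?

452

Step forward from the initial values:
t_3 = 10  t_4 = 38  t_5 = 132  t_6 = 452.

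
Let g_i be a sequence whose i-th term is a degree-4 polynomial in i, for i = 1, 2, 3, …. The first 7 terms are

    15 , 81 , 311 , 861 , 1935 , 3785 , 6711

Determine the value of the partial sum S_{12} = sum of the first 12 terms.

1st diffs: 66, 230, 550, 1074, 1850, 2926.
2nd diffs: 164, 320, 524, 776, 1076.
3rd diffs: 156, 204, 252, 300.
4th diffs: 48, 48, 48 (constant).
So g_i = 2i^4 + 6i^3 - 4i^2 + 6i + 5.
Continuing: …, 11061, 17231, 25665, 36855, …, g_{12} = 51341.
Summing i = 1..12 (12 terms) gives 155852.

155852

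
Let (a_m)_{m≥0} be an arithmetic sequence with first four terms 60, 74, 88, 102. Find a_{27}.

Common difference d = 14.
a_m = 60 + (m - 0)·14.
a_{27} = 60 + 27·14 = 438.

438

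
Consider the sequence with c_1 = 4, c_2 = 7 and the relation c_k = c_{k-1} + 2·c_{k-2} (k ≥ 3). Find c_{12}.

Compute successive terms:
c_3 = 15;  c_4 = 29;  c_5 = 59;  c_6 = 117;  c_7 = 235;  c_8 = 469;  c_9 = 939;  c_{10} = 1877;  c_{11} = 3755;  c_{12} = 7509.
(Characteristic roots are 2 and -1.)

7509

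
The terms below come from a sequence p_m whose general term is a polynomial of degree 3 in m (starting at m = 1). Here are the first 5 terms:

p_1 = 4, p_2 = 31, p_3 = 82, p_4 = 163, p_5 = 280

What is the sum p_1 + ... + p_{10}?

1st diffs: 27, 51, 81, 117.
2nd diffs: 24, 30, 36.
3rd diffs: 6, 6 (constant).
So p_m = m^3 + 6m^2 + 2m - 5.
Continuing: …, 439, 646, 907, 1228, …, p_{10} = 1615.
Summing m = 1..10 (10 terms) gives 5395.

5395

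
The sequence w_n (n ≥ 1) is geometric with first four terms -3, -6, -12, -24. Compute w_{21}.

Common ratio r = 2.
w_n = (-3)·2^(n-1).
w_{21} = (-3)·2^20 = -3145728.

-3145728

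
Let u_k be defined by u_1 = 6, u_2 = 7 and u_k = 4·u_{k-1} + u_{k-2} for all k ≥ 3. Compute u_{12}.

Compute successive terms:
u_3 = 34, u_4 = 143, u_5 = 606, u_6 = 2567, u_7 = 10874, u_8 = 46063, u_9 = 195126, u_{10} = 826567, u_{11} = 3501394, u_{12} = 14832143.

14832143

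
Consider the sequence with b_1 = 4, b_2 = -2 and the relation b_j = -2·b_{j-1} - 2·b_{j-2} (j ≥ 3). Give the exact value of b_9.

64

Iterate the recurrence:
b_3 = -4; b_4 = 12; b_5 = -16; b_6 = 8; b_7 = 16; b_8 = -48; b_9 = 64.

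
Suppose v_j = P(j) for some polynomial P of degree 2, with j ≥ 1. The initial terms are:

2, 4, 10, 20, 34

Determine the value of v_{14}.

340

1st diffs: 2, 6, 10, 14.
2nd diffs: 4, 4, 4 (constant).
Newton forward-difference form: v_j = 2 + 2·C(j-1,1) + 4·C(j-1,2).
At j = 14: j-1 = 13, so v_{14} = 2 + 26 + 312 = 340.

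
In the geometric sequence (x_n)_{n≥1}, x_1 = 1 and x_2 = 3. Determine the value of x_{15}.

Common ratio r = 3.
x_n = 1·3^(n-1).
x_{15} = 1·3^14 = 4782969.

4782969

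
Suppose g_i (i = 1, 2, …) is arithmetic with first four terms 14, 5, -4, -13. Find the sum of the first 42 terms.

-7161

Common difference d = -9.
g_i = 14 + (i - 1)·(-9).
g_{42} = -355; S = 42·(14 + (-355))/2 = -7161.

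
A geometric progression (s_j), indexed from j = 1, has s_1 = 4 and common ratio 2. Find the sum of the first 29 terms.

2147483644

s_j = 4·2^(j-1).
S = 4·(2^29 - 1)/(2 - 1) = 4·(536870912 - 1)/(1) = 2147483644.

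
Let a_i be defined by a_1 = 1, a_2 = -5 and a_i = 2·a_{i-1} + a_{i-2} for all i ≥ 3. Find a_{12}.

a_3 = -9, a_4 = -23, a_5 = -55, a_6 = -133, a_7 = -321, a_8 = -775, a_9 = -1871, a_{10} = -4517, a_{11} = -10905, a_{12} = -26327.

-26327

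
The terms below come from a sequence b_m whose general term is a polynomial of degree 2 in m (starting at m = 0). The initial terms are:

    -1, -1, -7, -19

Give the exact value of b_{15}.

-631

1st diffs: 0, -6, -12.
2nd diffs: -6, -6 (constant).
Newton forward-difference form: b_m = -1 + (-6)·C(m,2).
At m = 15: m = 15, so b_{15} = -1 - 630 = -631.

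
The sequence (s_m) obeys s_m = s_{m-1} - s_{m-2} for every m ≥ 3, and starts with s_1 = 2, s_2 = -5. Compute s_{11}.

5

s_3 = -7  s_4 = -2  s_5 = 5  s_6 = 7  s_7 = 2  s_8 = -5  s_9 = -7  s_{10} = -2  s_{11} = 5.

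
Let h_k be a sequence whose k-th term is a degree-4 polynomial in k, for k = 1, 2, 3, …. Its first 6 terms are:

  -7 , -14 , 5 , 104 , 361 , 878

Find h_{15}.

1st diffs: -7, 19, 99, 257, 517.
2nd diffs: 26, 80, 158, 260.
3rd diffs: 54, 78, 102.
4th diffs: 24, 24 (constant).
Newton forward-difference form: h_k = -7 + (-7)·C(k-1,1) + 26·C(k-1,2) + 54·C(k-1,3) + 24·C(k-1,4).
At k = 15: k-1 = 14, so h_{15} = -7 - 98 + 2366 + 19656 + 24024 = 45941.

45941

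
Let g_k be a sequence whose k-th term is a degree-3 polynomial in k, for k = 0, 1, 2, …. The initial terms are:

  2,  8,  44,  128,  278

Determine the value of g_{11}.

1st diffs: 6, 36, 84, 150.
2nd diffs: 30, 48, 66.
3rd diffs: 18, 18 (constant).
So g_k = 3k^3 + 6k^2 - 3k + 2.
Evaluating at k = 11 gives g_{11} = 4688.

4688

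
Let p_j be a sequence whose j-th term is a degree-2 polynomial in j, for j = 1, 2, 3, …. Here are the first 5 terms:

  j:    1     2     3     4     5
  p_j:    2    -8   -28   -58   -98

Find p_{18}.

-1528

1st diffs: -10, -20, -30, -40.
2nd diffs: -10, -10, -10 (constant).
Newton forward-difference form: p_j = 2 + (-10)·C(j-1,1) + (-10)·C(j-1,2).
At j = 18: j-1 = 17, so p_{18} = 2 - 170 - 1360 = -1528.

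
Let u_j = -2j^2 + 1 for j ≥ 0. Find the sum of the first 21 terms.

Over j = 0..20: Σj = 210, Σj² = 2870.
Total = (-2)·2870 + (1)·21 = -5719.

-5719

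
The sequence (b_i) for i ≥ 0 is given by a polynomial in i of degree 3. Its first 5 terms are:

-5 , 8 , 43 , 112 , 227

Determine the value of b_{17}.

1st diffs: 13, 35, 69, 115.
2nd diffs: 22, 34, 46.
3rd diffs: 12, 12 (constant).
Newton forward-difference form: b_i = -5 + 13·C(i,1) + 22·C(i,2) + 12·C(i,3).
At i = 17: i = 17, so b_{17} = -5 + 221 + 2992 + 8160 = 11368.

11368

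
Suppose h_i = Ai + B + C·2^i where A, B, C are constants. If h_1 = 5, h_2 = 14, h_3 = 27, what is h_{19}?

1048667

At i = 1, 2, 3: A + B + 2C = 5; 2A + B + 4C = 14; 3A + B + 8C = 27.
Subtracting the first from the second: A + 2C = 9.
Subtracting the second from the third: A + 4C = 13.
Solving: C = 2, A = 5, then B = -4.
Therefore h_{19} = 95 + (-4) + 2·524288 = 1048667.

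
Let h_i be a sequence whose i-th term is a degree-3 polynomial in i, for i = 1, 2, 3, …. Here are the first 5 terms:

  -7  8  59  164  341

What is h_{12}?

1st diffs: 15, 51, 105, 177.
2nd diffs: 36, 54, 72.
3rd diffs: 18, 18 (constant).
Newton forward-difference form: h_i = -7 + 15·C(i-1,1) + 36·C(i-1,2) + 18·C(i-1,3).
At i = 12: i-1 = 11, so h_{12} = -7 + 165 + 1980 + 2970 = 5108.

5108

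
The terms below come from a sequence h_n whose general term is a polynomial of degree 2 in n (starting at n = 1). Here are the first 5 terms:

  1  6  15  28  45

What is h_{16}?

496

1st diffs: 5, 9, 13, 17.
2nd diffs: 4, 4, 4 (constant).
So h_n = 2n^2 - n.
Evaluating at n = 16 gives h_{16} = 496.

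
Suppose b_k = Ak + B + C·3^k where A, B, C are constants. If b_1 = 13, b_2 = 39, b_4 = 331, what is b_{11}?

708609

At k = 1, 2, 4: A + B + 3C = 13; 2A + B + 9C = 39; 4A + B + 81C = 331.
Subtracting the first from the second: A + 6C = 26.
Subtracting the second from the third: 2A + 72C = 292.
Solving: C = 4, A = 2, then B = -1.
So b_k = 2·k + (-1) + 4·3^k; at k=11 this is 708609.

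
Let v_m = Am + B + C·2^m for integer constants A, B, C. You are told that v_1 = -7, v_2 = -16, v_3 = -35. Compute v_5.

-153

The three given values yield: A + B + 2C = -7; 2A + B + 4C = -16; 3A + B + 8C = -35.
Subtracting the first from the second: A + 2C = -9.
Subtracting the second from the third: A + 4C = -19.
Solving: C = -5, A = 1, then B = 2.
So v_m = 1·m + 2 + (-5)·2^m; at m=5 this is -153.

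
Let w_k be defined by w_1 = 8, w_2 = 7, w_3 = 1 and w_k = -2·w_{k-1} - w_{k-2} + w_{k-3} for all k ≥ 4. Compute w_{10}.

37

Iterate the recurrence:
w_4 = -1, w_5 = 8, w_6 = -14, w_7 = 19, w_8 = -16, w_9 = -1, w_{10} = 37.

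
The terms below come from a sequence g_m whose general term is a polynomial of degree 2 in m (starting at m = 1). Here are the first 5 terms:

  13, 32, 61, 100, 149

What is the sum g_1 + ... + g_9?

1641

1st diffs: 19, 29, 39, 49.
2nd diffs: 10, 10, 10 (constant).
Newton forward-difference form: g_m = 13 + 19·C(m-1,1) + 10·C(m-1,2).
Continuing: 208, 277, 356, 445.
Summing m = 1..9 (9 terms) gives 1641.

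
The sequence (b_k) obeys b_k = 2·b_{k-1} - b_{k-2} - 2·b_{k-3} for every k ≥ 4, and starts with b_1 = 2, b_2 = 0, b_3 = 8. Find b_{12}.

Compute successive terms:
b_4 = 12;  b_5 = 16;  b_6 = 4;  b_7 = -32;  b_8 = -100;  b_9 = -176;  b_{10} = -188;  b_{11} = 0;  b_{12} = 540.

540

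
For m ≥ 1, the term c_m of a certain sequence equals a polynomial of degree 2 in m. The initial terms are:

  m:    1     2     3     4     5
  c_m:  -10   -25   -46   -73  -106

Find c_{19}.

1st diffs: -15, -21, -27, -33.
2nd diffs: -6, -6, -6 (constant).
So c_m = -3m^2 - 6m - 1.
Evaluating at m = 19 gives c_{19} = -1198.

-1198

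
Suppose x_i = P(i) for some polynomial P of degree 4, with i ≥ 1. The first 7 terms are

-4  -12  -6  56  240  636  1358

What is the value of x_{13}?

21944

1st diffs: -8, 6, 62, 184, 396, 722.
2nd diffs: 14, 56, 122, 212, 326.
3rd diffs: 42, 66, 90, 114.
4th diffs: 24, 24, 24 (constant).
So x_i = i^4 - 3i^3 - 2i.
Evaluating at i = 13 gives x_{13} = 21944.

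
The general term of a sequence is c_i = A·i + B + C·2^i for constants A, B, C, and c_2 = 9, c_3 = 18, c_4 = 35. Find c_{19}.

The three given values yield: 2A + B + 4C = 9; 3A + B + 8C = 18; 4A + B + 16C = 35.
Subtracting the first from the second: A + 4C = 9.
Subtracting the second from the third: A + 8C = 17.
Solving: C = 2, A = 1, then B = -1.
Therefore c_{19} = 19 + (-1) + 2·524288 = 1048594.

1048594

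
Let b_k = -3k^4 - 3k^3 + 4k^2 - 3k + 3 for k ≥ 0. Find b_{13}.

b_{13} = -3·13^4 - 3·13^3 + 4·13^2 - 3·13 + 3 = -91634.

-91634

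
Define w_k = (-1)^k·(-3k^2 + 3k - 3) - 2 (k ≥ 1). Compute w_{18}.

-923

(-1)^18 = 1; -3k^2 + 3k - 3 at k=18 is -921; so w_{18} = -923.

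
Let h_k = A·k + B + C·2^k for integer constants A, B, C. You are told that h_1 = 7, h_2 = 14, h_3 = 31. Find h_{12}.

The three given values yield: A + B + 2C = 7; 2A + B + 4C = 14; 3A + B + 8C = 31.
Subtracting the first from the second: A + 2C = 7.
Subtracting the second from the third: A + 4C = 17.
Solving: C = 5, A = -3, then B = 0.
So h_k = -3·k + 0 + 5·2^k; at k=12 this is 20444.

20444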